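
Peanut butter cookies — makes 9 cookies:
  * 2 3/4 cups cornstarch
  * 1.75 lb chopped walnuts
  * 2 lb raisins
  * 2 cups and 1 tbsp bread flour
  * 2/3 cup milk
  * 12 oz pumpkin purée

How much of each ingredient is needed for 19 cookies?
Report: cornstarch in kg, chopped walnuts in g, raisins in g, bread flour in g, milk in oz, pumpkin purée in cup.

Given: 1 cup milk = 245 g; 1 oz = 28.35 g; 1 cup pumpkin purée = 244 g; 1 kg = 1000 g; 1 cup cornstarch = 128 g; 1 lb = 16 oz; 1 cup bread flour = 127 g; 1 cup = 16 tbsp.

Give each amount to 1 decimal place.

cornstarch: 0.7 kg; chopped walnuts: 1675.8 g; raisins: 1915.2 g; bread flour: 553.0 g; milk: 12.2 oz; pumpkin purée: 2.9 cup

Scaling factor: 19/9.
cornstarch: 2.75 cup × 19/9 × 128 g/cup ÷ 1000 g/kg ≈ 0.7 kg
chopped walnuts: 1.75 lb × 19/9 × 16 oz/lb × 28.35 g/oz = 1675.8 g
raisins: 2 lb × 19/9 × 16 oz/lb × 28.35 g/oz = 1915.2 g
bread flour: (2 cup + 1 tbsp = 2.0625 cup) × 19/9 × 127 g/cup ≈ 553.0 g
milk: 2/3 cup × 19/9 × 245 g/cup ÷ 28.35 g/oz ≈ 12.2 oz
pumpkin purée: 12 oz × 19/9 × 28.35 g/oz ÷ 244 g/cup ≈ 2.9 cup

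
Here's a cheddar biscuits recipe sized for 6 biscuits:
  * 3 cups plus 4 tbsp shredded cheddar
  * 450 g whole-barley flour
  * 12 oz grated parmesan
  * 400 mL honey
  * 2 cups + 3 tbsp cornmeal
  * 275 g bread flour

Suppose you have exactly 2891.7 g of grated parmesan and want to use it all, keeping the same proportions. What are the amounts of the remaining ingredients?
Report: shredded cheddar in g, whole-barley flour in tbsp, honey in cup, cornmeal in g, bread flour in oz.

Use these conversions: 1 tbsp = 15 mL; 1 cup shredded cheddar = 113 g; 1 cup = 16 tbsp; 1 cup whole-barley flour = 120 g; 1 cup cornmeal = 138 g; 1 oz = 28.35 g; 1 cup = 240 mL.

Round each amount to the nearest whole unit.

shredded cheddar: 3122 g; whole-barley flour: 510 tbsp; honey: 14 cup; cornmeal: 2566 g; bread flour: 82 oz

The original recipe has 340.2 g of grated parmesan, so the scaling factor is 2891.7 ÷ 340.2 = 17/2 = 8.5.
shredded cheddar: (3 cup + 4 tbsp = 3.25 cup) × 17/2 × 113 g/cup ≈ 3122 g
whole-barley flour: 450 g × 17/2 ÷ 120 g/cup × 16 tbsp/cup = 510 tbsp
honey: 400 mL × 17/2 ÷ 240 mL/cup ≈ 14 cup
cornmeal: (2 cup + 3 tbsp = 2.1875 cup) × 17/2 × 138 g/cup ≈ 2566 g
bread flour: 275 g × 17/2 ÷ 28.35 g/oz ≈ 82 oz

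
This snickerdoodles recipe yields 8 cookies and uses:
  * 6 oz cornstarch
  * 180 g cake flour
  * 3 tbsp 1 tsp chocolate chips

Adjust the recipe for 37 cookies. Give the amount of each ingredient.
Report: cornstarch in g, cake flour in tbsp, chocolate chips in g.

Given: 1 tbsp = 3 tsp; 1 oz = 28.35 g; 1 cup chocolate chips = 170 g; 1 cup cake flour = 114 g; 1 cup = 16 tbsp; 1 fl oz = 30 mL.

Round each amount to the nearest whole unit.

cornstarch: 787 g; cake flour: 117 tbsp; chocolate chips: 164 g

Scaling factor: 37/8 = 4.625.
cornstarch: 6 oz × 37/8 × 28.35 g/oz ≈ 787 g
cake flour: 180 g × 37/8 ÷ 114 g/cup × 16 tbsp/cup ≈ 117 tbsp
chocolate chips: (3 tbsp + 1 tsp = 10/3 tbsp) × 37/8 ÷ 16 tbsp/cup × 170 g/cup ≈ 164 g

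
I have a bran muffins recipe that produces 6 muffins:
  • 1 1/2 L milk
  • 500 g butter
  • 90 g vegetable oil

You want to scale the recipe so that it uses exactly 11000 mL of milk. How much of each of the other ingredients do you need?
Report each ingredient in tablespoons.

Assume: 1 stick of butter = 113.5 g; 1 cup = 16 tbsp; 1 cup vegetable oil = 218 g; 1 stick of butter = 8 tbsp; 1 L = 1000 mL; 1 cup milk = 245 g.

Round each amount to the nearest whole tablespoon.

butter: 258 tbsp; vegetable oil: 48 tbsp

The original recipe has 1500 mL of milk, so the scaling factor is 11000 ÷ 1500 = 22/3.
butter: 500 g × 22/3 ÷ 113.5 g/stick × 8 tbsp/stick ≈ 258 tbsp
vegetable oil: 90 g × 22/3 ÷ 218 g/cup × 16 tbsp/cup ≈ 48 tbsp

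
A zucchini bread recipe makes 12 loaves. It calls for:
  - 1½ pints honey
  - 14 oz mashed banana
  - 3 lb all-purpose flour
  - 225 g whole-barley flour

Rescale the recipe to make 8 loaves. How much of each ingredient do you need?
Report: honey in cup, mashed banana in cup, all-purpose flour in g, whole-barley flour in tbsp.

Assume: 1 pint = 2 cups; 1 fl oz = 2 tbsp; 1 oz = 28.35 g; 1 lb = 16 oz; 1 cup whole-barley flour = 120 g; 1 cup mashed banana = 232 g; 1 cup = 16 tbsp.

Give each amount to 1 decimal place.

Scaling factor: 8/12 = 2/3.
honey: 1.5 pint × 2/3 × 2 cup/pint = 2.0 cup
mashed banana: 14 oz × 2/3 × 28.35 g/oz ÷ 232 g/cup ≈ 1.1 cup
all-purpose flour: 3 lb × 2/3 × 16 oz/lb × 28.35 g/oz = 907.2 g
whole-barley flour: 225 g × 2/3 ÷ 120 g/cup × 16 tbsp/cup = 20.0 tbsp

honey: 2.0 cup; mashed banana: 1.1 cup; all-purpose flour: 907.2 g; whole-barley flour: 20.0 tbsp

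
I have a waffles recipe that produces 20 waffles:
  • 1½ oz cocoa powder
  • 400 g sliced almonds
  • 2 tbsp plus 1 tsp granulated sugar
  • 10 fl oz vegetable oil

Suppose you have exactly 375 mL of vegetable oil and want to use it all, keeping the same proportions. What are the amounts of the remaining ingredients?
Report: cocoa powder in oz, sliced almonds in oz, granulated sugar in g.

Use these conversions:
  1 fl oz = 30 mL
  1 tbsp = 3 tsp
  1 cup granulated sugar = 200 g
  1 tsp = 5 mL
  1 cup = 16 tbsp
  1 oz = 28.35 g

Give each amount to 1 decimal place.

cocoa powder: 1.9 oz; sliced almonds: 17.6 oz; granulated sugar: 36.5 g

The original recipe has 300 mL of vegetable oil, so the scaling factor is 375 ÷ 300 = 5/4 = 1.25.
cocoa powder: 1.5 oz × 5/4 ≈ 1.9 oz
sliced almonds: 400 g × 5/4 ÷ 28.35 g/oz ≈ 17.6 oz
granulated sugar: (2 tbsp + 1 tsp = 7/3 tbsp) × 5/4 ÷ 16 tbsp/cup × 200 g/cup ≈ 36.5 g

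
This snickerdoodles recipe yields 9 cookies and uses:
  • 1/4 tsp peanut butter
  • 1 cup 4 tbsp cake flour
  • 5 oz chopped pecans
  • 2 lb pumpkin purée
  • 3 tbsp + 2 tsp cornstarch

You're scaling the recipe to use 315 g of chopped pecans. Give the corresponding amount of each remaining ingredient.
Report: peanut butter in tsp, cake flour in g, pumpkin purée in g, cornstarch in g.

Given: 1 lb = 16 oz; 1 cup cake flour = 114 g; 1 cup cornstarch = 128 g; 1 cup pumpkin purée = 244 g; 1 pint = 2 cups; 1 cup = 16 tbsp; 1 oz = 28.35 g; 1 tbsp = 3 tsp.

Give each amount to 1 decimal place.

peanut butter: 0.6 tsp; cake flour: 316.7 g; pumpkin purée: 2016.0 g; cornstarch: 65.2 g

The original recipe has 141.75 g of chopped pecans, so the scaling factor is 315 ÷ 141.75 = 20/9.
peanut butter: 0.25 tsp × 20/9 ≈ 0.6 tsp
cake flour: (1 cup + 4 tbsp = 1.25 cup) × 20/9 × 114 g/cup ≈ 316.7 g
pumpkin purée: 2 lb × 20/9 × 16 oz/lb × 28.35 g/oz = 2016.0 g
cornstarch: (3 tbsp + 2 tsp = 11/3 tbsp) × 20/9 ÷ 16 tbsp/cup × 128 g/cup ≈ 65.2 g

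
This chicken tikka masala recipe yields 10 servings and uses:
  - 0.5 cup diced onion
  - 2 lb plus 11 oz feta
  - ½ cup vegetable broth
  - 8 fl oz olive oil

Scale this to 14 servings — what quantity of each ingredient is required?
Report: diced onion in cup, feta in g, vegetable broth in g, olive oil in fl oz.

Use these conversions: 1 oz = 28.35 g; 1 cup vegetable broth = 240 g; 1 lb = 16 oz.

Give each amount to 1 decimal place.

Scaling factor: 14/10 = 7/5 = 1.4.
diced onion: 0.5 cup × 7/5 = 0.7 cup
feta: (2 lb + 11 oz = 2.6875 lb) × 7/5 × 16 oz/lb × 28.35 g/oz ≈ 1706.7 g
vegetable broth: 0.5 cup × 7/5 × 240 g/cup = 168.0 g
olive oil: 8 fl oz × 7/5 = 11.2 fl oz

diced onion: 0.7 cup; feta: 1706.7 g; vegetable broth: 168.0 g; olive oil: 11.2 fl oz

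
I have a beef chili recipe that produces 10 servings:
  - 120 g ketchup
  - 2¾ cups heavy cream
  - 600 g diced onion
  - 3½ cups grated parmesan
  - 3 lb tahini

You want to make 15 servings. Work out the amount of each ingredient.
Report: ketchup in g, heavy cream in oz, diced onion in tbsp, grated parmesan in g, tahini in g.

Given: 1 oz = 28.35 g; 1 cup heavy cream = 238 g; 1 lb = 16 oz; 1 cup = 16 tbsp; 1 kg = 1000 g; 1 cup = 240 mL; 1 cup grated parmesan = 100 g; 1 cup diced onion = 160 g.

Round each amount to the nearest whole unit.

ketchup: 180 g; heavy cream: 35 oz; diced onion: 90 tbsp; grated parmesan: 525 g; tahini: 2041 g

Scaling factor: 15/10 = 3/2 = 1.5.
ketchup: 120 g × 3/2 = 180 g
heavy cream: 2.75 cup × 3/2 × 238 g/cup ÷ 28.35 g/oz ≈ 35 oz
diced onion: 600 g × 3/2 ÷ 160 g/cup × 16 tbsp/cup = 90 tbsp
grated parmesan: 3.5 cup × 3/2 × 100 g/cup = 525 g
tahini: 3 lb × 3/2 × 16 oz/lb × 28.35 g/oz ≈ 2041 g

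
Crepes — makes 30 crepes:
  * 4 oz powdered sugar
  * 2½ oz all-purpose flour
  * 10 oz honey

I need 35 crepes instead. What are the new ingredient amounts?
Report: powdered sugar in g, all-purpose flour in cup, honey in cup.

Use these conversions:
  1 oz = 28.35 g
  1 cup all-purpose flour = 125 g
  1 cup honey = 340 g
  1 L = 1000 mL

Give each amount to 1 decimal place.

powdered sugar: 132.3 g; all-purpose flour: 0.7 cup; honey: 1.0 cup

Scaling factor: 35/30 = 7/6.
powdered sugar: 4 oz × 7/6 × 28.35 g/oz = 132.3 g
all-purpose flour: 2.5 oz × 7/6 × 28.35 g/oz ÷ 125 g/cup ≈ 0.7 cup
honey: 10 oz × 7/6 × 28.35 g/oz ÷ 340 g/cup ≈ 1.0 cup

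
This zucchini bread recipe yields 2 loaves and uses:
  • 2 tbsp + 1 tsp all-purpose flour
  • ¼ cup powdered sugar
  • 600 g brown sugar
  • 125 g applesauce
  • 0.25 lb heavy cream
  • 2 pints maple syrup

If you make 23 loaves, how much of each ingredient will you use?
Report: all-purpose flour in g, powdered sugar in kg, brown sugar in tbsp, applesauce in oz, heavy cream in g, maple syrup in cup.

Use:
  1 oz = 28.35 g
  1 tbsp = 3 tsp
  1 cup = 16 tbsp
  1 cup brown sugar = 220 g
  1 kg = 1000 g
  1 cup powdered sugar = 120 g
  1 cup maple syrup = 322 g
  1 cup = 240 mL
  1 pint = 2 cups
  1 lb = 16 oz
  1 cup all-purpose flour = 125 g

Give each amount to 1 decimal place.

all-purpose flour: 209.6 g; powdered sugar: 0.3 kg; brown sugar: 501.8 tbsp; applesauce: 50.7 oz; heavy cream: 1304.1 g; maple syrup: 46.0 cup

Scaling factor: 23/2 = 11.5.
all-purpose flour: (2 tbsp + 1 tsp = 7/3 tbsp) × 23/2 ÷ 16 tbsp/cup × 125 g/cup ≈ 209.6 g
powdered sugar: 0.25 cup × 23/2 × 120 g/cup ÷ 1000 g/kg ≈ 0.3 kg
brown sugar: 600 g × 23/2 ÷ 220 g/cup × 16 tbsp/cup ≈ 501.8 tbsp
applesauce: 125 g × 23/2 ÷ 28.35 g/oz ≈ 50.7 oz
heavy cream: 0.25 lb × 23/2 × 16 oz/lb × 28.35 g/oz = 1304.1 g
maple syrup: 2 pint × 23/2 × 2 cup/pint = 46.0 cup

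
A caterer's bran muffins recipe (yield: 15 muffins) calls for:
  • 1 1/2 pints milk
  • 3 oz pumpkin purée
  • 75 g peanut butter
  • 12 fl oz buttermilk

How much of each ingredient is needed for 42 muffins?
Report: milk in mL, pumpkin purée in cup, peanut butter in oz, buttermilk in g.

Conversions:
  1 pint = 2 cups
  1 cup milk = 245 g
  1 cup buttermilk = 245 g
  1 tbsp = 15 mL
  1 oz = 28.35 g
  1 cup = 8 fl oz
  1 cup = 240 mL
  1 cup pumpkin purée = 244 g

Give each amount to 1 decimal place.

milk: 2016.0 mL; pumpkin purée: 1.0 cup; peanut butter: 7.4 oz; buttermilk: 1029.0 g

Scaling factor: 42/15 = 14/5 = 2.8.
milk: 1.5 pint × 14/5 × 2 cup/pint × 240 mL/cup = 2016.0 mL
pumpkin purée: 3 oz × 14/5 × 28.35 g/oz ÷ 244 g/cup ≈ 1.0 cup
peanut butter: 75 g × 14/5 ÷ 28.35 g/oz ≈ 7.4 oz
buttermilk: 12 fl oz × 14/5 ÷ 8 fl oz/cup × 245 g/cup = 1029.0 g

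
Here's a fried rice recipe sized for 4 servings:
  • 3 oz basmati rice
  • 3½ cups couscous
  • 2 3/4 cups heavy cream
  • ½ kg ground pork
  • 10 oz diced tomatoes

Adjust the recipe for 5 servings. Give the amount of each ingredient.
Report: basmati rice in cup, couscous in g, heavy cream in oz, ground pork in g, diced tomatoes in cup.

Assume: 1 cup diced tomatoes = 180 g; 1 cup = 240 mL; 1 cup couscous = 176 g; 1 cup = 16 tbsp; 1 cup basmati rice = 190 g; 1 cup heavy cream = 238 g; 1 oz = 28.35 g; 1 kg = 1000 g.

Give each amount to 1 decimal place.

Scaling factor: 5/4 = 1.25.
basmati rice: 3 oz × 5/4 × 28.35 g/oz ÷ 190 g/cup ≈ 0.6 cup
couscous: 3.5 cup × 5/4 × 176 g/cup = 770.0 g
heavy cream: 2.75 cup × 5/4 × 238 g/cup ÷ 28.35 g/oz ≈ 28.9 oz
ground pork: 0.5 kg × 5/4 × 1000 g/kg = 625.0 g
diced tomatoes: 10 oz × 5/4 × 28.35 g/oz ÷ 180 g/cup ≈ 2.0 cup

basmati rice: 0.6 cup; couscous: 770.0 g; heavy cream: 28.9 oz; ground pork: 625.0 g; diced tomatoes: 2.0 cup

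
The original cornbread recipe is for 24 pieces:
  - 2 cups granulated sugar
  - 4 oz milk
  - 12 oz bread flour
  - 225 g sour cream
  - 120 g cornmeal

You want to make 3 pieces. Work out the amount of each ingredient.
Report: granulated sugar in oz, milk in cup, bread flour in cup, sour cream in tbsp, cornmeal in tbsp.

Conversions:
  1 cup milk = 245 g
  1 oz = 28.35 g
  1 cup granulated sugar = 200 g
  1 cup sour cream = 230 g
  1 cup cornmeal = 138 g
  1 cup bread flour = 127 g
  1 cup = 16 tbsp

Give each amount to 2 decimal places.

Scaling factor: 3/24 = 1/8 = 0.125.
granulated sugar: 2 cup × 1/8 × 200 g/cup ÷ 28.35 g/oz ≈ 1.76 oz
milk: 4 oz × 1/8 × 28.35 g/oz ÷ 245 g/cup ≈ 0.06 cup
bread flour: 12 oz × 1/8 × 28.35 g/oz ÷ 127 g/cup ≈ 0.33 cup
sour cream: 225 g × 1/8 ÷ 230 g/cup × 16 tbsp/cup ≈ 1.96 tbsp
cornmeal: 120 g × 1/8 ÷ 138 g/cup × 16 tbsp/cup ≈ 1.74 tbsp

granulated sugar: 1.76 oz; milk: 0.06 cup; bread flour: 0.33 cup; sour cream: 1.96 tbsp; cornmeal: 1.74 tbsp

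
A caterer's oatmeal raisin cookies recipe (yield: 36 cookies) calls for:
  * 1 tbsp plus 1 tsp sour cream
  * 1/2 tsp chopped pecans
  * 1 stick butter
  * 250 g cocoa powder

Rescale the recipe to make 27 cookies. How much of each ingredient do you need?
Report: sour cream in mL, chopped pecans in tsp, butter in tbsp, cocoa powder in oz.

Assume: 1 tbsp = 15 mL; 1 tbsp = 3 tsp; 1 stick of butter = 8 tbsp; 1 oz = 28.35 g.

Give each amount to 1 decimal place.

Scaling factor: 27/36 = 3/4 = 0.75.
sour cream: (1 tbsp + 1 tsp = 4/3 tbsp) × 3/4 × 15 mL/tbsp = 15.0 mL
chopped pecans: 0.5 tsp × 3/4 ≈ 0.4 tsp
butter: 1 stick × 3/4 × 8 tbsp/stick = 6.0 tbsp
cocoa powder: 250 g × 3/4 ÷ 28.35 g/oz ≈ 6.6 oz

sour cream: 15.0 mL; chopped pecans: 0.4 tsp; butter: 6.0 tbsp; cocoa powder: 6.6 oz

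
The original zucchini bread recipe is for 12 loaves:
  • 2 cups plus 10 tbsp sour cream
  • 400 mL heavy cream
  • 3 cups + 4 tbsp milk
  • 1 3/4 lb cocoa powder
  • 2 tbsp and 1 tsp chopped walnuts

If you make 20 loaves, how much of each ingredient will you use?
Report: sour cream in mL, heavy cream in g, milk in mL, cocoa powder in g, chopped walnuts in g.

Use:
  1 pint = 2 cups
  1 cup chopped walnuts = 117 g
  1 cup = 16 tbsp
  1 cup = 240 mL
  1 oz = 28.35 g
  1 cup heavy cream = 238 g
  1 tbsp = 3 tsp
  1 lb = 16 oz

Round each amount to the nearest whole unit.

sour cream: 1050 mL; heavy cream: 661 g; milk: 1300 mL; cocoa powder: 1323 g; chopped walnuts: 28 g

Scaling factor: 20/12 = 5/3.
sour cream: (2 cup + 10 tbsp = 2.625 cup) × 5/3 × 240 mL/cup = 1050 mL
heavy cream: 400 mL × 5/3 ÷ 240 mL/cup × 238 g/cup ≈ 661 g
milk: (3 cup + 4 tbsp = 3.25 cup) × 5/3 × 240 mL/cup = 1300 mL
cocoa powder: 1.75 lb × 5/3 × 16 oz/lb × 28.35 g/oz = 1323 g
chopped walnuts: (2 tbsp + 1 tsp = 7/3 tbsp) × 5/3 ÷ 16 tbsp/cup × 117 g/cup ≈ 28 g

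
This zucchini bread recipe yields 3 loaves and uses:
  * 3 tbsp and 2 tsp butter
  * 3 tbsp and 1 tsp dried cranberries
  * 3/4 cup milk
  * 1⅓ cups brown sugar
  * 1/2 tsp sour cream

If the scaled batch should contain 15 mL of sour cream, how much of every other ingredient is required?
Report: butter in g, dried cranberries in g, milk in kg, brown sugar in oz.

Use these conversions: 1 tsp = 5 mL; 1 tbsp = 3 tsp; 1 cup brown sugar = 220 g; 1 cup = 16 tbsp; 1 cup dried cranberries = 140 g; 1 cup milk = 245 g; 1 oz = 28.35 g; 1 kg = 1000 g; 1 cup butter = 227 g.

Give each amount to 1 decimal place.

butter: 312.1 g; dried cranberries: 175.0 g; milk: 1.1 kg; brown sugar: 62.1 oz

The original recipe has 2.5 mL of sour cream, so the scaling factor is 15 ÷ 2.5 = 6.
butter: (3 tbsp + 2 tsp = 11/3 tbsp) × 6 ÷ 16 tbsp/cup × 227 g/cup ≈ 312.1 g
dried cranberries: (3 tbsp + 1 tsp = 10/3 tbsp) × 6 ÷ 16 tbsp/cup × 140 g/cup = 175.0 g
milk: 0.75 cup × 6 × 245 g/cup ÷ 1000 g/kg ≈ 1.1 kg
brown sugar: 4/3 cup × 6 × 220 g/cup ÷ 28.35 g/oz ≈ 62.1 oz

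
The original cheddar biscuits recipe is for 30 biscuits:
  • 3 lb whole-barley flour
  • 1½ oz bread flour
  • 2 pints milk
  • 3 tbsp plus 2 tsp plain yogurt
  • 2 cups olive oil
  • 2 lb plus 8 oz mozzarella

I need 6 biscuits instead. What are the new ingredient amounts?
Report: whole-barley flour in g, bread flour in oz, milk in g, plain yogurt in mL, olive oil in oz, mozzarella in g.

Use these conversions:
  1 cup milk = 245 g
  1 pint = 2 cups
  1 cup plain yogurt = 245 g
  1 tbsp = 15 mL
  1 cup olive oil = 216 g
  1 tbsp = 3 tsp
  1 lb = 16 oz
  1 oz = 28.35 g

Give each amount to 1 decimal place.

Scaling factor: 6/30 = 1/5 = 0.2.
whole-barley flour: 3 lb × 1/5 × 16 oz/lb × 28.35 g/oz ≈ 272.2 g
bread flour: 1.5 oz × 1/5 = 0.3 oz
milk: 2 pint × 1/5 × 2 cup/pint × 245 g/cup = 196.0 g
plain yogurt: (3 tbsp + 2 tsp = 11/3 tbsp) × 1/5 × 15 mL/tbsp = 11.0 mL
olive oil: 2 cup × 1/5 × 216 g/cup ÷ 28.35 g/oz ≈ 3.0 oz
mozzarella: (2 lb + 8 oz = 2.5 lb) × 1/5 × 16 oz/lb × 28.35 g/oz = 226.8 g

whole-barley flour: 272.2 g; bread flour: 0.3 oz; milk: 196.0 g; plain yogurt: 11.0 mL; olive oil: 3.0 oz; mozzarella: 226.8 g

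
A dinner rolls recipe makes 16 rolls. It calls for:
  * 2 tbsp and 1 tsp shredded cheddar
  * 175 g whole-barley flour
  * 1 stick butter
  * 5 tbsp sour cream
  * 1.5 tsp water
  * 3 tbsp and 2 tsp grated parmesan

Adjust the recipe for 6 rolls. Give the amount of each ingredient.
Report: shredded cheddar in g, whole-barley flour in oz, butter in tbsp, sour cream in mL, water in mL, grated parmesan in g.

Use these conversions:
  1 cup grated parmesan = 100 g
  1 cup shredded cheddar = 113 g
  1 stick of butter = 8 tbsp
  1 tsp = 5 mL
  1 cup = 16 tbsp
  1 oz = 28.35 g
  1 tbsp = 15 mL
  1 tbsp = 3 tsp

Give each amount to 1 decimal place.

Scaling factor: 6/16 = 3/8 = 0.375.
shredded cheddar: (2 tbsp + 1 tsp = 7/3 tbsp) × 3/8 ÷ 16 tbsp/cup × 113 g/cup ≈ 6.2 g
whole-barley flour: 175 g × 3/8 ÷ 28.35 g/oz ≈ 2.3 oz
butter: 1 stick × 3/8 × 8 tbsp/stick = 3.0 tbsp
sour cream: 5 tbsp × 3/8 × 15 mL/tbsp ≈ 28.1 mL
water: 1.5 tsp × 3/8 × 5 mL/tsp ≈ 2.8 mL
grated parmesan: (3 tbsp + 2 tsp = 11/3 tbsp) × 3/8 ÷ 16 tbsp/cup × 100 g/cup ≈ 8.6 g

shredded cheddar: 6.2 g; whole-barley flour: 2.3 oz; butter: 3.0 tbsp; sour cream: 28.1 mL; water: 2.8 mL; grated parmesan: 8.6 g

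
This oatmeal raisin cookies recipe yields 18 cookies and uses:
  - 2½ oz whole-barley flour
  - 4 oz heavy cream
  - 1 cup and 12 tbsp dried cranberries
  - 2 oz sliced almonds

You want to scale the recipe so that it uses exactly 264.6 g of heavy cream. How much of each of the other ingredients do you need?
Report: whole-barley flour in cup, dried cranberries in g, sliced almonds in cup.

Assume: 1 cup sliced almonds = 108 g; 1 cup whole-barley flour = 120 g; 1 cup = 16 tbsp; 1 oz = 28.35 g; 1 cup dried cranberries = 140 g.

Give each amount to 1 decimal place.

The original recipe has 113.4 g of heavy cream, so the scaling factor is 264.6 ÷ 113.4 = 7/3.
whole-barley flour: 2.5 oz × 7/3 × 28.35 g/oz ÷ 120 g/cup ≈ 1.4 cup
dried cranberries: (1 cup + 12 tbsp = 1.75 cup) × 7/3 × 140 g/cup ≈ 571.7 g
sliced almonds: 2 oz × 7/3 × 28.35 g/oz ÷ 108 g/cup ≈ 1.2 cup

whole-barley flour: 1.4 cup; dried cranberries: 571.7 g; sliced almonds: 1.2 cup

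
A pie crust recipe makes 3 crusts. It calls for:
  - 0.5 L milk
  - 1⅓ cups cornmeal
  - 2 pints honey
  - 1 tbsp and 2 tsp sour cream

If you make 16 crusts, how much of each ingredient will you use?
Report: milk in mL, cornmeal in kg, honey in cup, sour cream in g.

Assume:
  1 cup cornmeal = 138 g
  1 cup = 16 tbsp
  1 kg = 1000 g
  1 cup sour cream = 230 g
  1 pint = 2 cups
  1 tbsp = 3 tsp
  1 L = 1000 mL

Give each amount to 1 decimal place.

Scaling factor: 16/3.
milk: 0.5 L × 16/3 × 1000 mL/L ≈ 2666.7 mL
cornmeal: 4/3 cup × 16/3 × 138 g/cup ÷ 1000 g/kg ≈ 1.0 kg
honey: 2 pint × 16/3 × 2 cup/pint ≈ 21.3 cup
sour cream: (1 tbsp + 2 tsp = 5/3 tbsp) × 16/3 ÷ 16 tbsp/cup × 230 g/cup ≈ 127.8 g

milk: 2666.7 mL; cornmeal: 1.0 kg; honey: 21.3 cup; sour cream: 127.8 g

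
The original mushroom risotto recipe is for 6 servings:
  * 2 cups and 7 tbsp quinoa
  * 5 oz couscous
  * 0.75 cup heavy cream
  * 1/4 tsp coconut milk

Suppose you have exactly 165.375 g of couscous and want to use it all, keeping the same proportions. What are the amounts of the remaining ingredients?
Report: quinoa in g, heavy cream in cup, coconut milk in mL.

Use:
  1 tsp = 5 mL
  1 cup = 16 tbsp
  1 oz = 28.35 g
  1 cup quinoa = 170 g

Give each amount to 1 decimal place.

quinoa: 483.4 g; heavy cream: 0.9 cup; coconut milk: 1.5 mL

The original recipe has 141.75 g of couscous, so the scaling factor is 165.375 ÷ 141.75 = 7/6.
quinoa: (2 cup + 7 tbsp = 2.4375 cup) × 7/6 × 170 g/cup ≈ 483.4 g
heavy cream: 0.75 cup × 7/6 ≈ 0.9 cup
coconut milk: 0.25 tsp × 7/6 × 5 mL/tsp ≈ 1.5 mL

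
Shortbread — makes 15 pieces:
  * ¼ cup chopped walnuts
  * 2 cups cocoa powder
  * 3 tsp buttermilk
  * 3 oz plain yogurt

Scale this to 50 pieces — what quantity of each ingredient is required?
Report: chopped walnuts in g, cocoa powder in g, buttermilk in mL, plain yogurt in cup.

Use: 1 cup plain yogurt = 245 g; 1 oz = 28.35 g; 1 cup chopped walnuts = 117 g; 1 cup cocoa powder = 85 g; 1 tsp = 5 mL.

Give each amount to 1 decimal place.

Scaling factor: 50/15 = 10/3.
chopped walnuts: 0.25 cup × 10/3 × 117 g/cup = 97.5 g
cocoa powder: 2 cup × 10/3 × 85 g/cup ≈ 566.7 g
buttermilk: 3 tsp × 10/3 × 5 mL/tsp = 50.0 mL
plain yogurt: 3 oz × 10/3 × 28.35 g/oz ÷ 245 g/cup ≈ 1.2 cup

chopped walnuts: 97.5 g; cocoa powder: 566.7 g; buttermilk: 50.0 mL; plain yogurt: 1.2 cup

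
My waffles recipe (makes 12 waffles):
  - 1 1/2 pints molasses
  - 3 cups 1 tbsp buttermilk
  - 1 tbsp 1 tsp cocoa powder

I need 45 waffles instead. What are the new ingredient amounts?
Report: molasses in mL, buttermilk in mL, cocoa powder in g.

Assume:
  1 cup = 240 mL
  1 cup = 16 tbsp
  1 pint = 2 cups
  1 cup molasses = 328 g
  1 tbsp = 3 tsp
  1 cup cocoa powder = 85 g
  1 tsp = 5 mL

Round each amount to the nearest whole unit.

molasses: 2700 mL; buttermilk: 2756 mL; cocoa powder: 27 g

Scaling factor: 45/12 = 15/4 = 3.75.
molasses: 1.5 pint × 15/4 × 2 cup/pint × 240 mL/cup = 2700 mL
buttermilk: (3 cup + 1 tbsp = 3.0625 cup) × 15/4 × 240 mL/cup ≈ 2756 mL
cocoa powder: (1 tbsp + 1 tsp = 4/3 tbsp) × 15/4 ÷ 16 tbsp/cup × 85 g/cup ≈ 27 g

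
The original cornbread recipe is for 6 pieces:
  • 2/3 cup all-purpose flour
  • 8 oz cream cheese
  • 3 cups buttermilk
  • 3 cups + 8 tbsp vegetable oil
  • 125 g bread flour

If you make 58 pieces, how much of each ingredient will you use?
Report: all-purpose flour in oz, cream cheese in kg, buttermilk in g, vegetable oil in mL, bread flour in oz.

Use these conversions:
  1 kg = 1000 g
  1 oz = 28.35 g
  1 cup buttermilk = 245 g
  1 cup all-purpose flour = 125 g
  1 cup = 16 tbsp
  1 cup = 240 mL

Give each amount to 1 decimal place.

Scaling factor: 58/6 = 29/3.
all-purpose flour: 2/3 cup × 29/3 × 125 g/cup ÷ 28.35 g/oz ≈ 28.4 oz
cream cheese: 8 oz × 29/3 × 28.35 g/oz ÷ 1000 g/kg ≈ 2.2 kg
buttermilk: 3 cup × 29/3 × 245 g/cup = 7105.0 g
vegetable oil: (3 cup + 8 tbsp = 3.5 cup) × 29/3 × 240 mL/cup = 8120.0 mL
bread flour: 125 g × 29/3 ÷ 28.35 g/oz ≈ 42.6 oz

all-purpose flour: 28.4 oz; cream cheese: 2.2 kg; buttermilk: 7105.0 g; vegetable oil: 8120.0 mL; bread flour: 42.6 oz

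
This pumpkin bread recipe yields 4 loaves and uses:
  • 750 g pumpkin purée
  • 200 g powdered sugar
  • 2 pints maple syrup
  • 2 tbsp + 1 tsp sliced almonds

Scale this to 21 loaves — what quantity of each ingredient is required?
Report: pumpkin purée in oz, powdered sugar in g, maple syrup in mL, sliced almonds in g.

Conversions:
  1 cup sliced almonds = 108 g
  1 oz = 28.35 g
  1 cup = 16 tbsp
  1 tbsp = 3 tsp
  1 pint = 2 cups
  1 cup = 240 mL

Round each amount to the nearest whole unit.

Scaling factor: 21/4 = 5.25.
pumpkin purée: 750 g × 21/4 ÷ 28.35 g/oz ≈ 139 oz
powdered sugar: 200 g × 21/4 = 1050 g
maple syrup: 2 pint × 21/4 × 2 cup/pint × 240 mL/cup = 5040 mL
sliced almonds: (2 tbsp + 1 tsp = 7/3 tbsp) × 21/4 ÷ 16 tbsp/cup × 108 g/cup ≈ 83 g

pumpkin purée: 139 oz; powdered sugar: 1050 g; maple syrup: 5040 mL; sliced almonds: 83 g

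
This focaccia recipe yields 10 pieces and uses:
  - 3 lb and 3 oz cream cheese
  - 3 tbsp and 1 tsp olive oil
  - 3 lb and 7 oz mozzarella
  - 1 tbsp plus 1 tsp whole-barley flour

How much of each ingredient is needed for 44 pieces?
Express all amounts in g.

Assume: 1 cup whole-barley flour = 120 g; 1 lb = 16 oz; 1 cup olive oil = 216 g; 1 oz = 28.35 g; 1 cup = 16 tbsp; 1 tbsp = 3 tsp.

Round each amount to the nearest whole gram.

cream cheese: 6362 g; olive oil: 198 g; mozzarella: 6861 g; whole-barley flour: 44 g

Scaling factor: 44/10 = 22/5 = 4.4.
cream cheese: (3 lb + 3 oz = 3.1875 lb) × 22/5 × 16 oz/lb × 28.35 g/oz ≈ 6362 g
olive oil: (3 tbsp + 1 tsp = 10/3 tbsp) × 22/5 ÷ 16 tbsp/cup × 216 g/cup = 198 g
mozzarella: (3 lb + 7 oz = 3.4375 lb) × 22/5 × 16 oz/lb × 28.35 g/oz ≈ 6861 g
whole-barley flour: (1 tbsp + 1 tsp = 4/3 tbsp) × 22/5 ÷ 16 tbsp/cup × 120 g/cup = 44 g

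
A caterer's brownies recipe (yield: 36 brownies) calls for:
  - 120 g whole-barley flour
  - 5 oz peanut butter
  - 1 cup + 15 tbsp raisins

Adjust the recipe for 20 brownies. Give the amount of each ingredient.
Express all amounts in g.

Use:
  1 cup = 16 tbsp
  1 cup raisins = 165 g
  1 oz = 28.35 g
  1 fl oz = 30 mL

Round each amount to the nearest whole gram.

Scaling factor: 20/36 = 5/9.
whole-barley flour: 120 g × 5/9 ≈ 67 g
peanut butter: 5 oz × 5/9 × 28.35 g/oz ≈ 79 g
raisins: (1 cup + 15 tbsp = 1.9375 cup) × 5/9 × 165 g/cup ≈ 178 g

whole-barley flour: 67 g; peanut butter: 79 g; raisins: 178 g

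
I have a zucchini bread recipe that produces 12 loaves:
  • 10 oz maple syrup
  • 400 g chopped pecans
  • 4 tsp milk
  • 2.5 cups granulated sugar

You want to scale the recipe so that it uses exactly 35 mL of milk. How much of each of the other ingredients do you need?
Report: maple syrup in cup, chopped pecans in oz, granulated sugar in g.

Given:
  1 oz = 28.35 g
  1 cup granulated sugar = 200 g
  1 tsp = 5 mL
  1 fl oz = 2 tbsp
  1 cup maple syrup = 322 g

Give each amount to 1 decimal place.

maple syrup: 1.5 cup; chopped pecans: 24.7 oz; granulated sugar: 875.0 g

The original recipe has 20 mL of milk, so the scaling factor is 35 ÷ 20 = 7/4 = 1.75.
maple syrup: 10 oz × 7/4 × 28.35 g/oz ÷ 322 g/cup ≈ 1.5 cup
chopped pecans: 400 g × 7/4 ÷ 28.35 g/oz ≈ 24.7 oz
granulated sugar: 2.5 cup × 7/4 × 200 g/cup = 875.0 g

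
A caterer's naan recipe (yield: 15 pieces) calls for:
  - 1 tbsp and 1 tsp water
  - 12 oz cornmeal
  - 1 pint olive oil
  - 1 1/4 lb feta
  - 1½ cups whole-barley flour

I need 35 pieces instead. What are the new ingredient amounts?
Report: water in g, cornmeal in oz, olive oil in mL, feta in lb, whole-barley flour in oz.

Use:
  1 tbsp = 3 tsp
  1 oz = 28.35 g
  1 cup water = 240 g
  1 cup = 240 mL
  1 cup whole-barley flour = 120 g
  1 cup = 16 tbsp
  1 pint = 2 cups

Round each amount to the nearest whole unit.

Scaling factor: 35/15 = 7/3.
water: (1 tbsp + 1 tsp = 4/3 tbsp) × 7/3 ÷ 16 tbsp/cup × 240 g/cup ≈ 47 g
cornmeal: 12 oz × 7/3 = 28 oz
olive oil: 1 pint × 7/3 × 2 cup/pint × 240 mL/cup = 1120 mL
feta: 1.25 lb × 7/3 ≈ 3 lb
whole-barley flour: 1.5 cup × 7/3 × 120 g/cup ÷ 28.35 g/oz ≈ 15 oz

water: 47 g; cornmeal: 28 oz; olive oil: 1120 mL; feta: 3 lb; whole-barley flour: 15 oz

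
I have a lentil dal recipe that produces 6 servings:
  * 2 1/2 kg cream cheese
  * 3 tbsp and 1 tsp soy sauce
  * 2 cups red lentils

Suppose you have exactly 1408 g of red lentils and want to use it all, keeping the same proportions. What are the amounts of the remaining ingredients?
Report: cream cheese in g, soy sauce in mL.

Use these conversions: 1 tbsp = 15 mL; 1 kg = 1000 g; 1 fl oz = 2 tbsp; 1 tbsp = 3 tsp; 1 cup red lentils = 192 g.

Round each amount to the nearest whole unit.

cream cheese: 9167 g; soy sauce: 183 mL

The original recipe has 384 g of red lentils, so the scaling factor is 1408 ÷ 384 = 11/3.
cream cheese: 2.5 kg × 11/3 × 1000 g/kg ≈ 9167 g
soy sauce: (3 tbsp + 1 tsp = 10/3 tbsp) × 11/3 × 15 mL/tbsp ≈ 183 mL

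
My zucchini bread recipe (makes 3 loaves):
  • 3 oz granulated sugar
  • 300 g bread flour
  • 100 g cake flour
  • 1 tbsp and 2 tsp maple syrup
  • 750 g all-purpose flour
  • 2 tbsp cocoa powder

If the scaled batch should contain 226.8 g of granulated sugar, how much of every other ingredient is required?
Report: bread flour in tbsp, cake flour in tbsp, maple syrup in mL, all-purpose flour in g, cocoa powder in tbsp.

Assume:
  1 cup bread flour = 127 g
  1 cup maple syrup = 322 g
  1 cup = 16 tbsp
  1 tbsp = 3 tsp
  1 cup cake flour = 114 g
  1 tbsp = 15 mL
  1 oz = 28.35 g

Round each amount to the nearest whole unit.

bread flour: 101 tbsp; cake flour: 37 tbsp; maple syrup: 67 mL; all-purpose flour: 2000 g; cocoa powder: 5 tbsp

The original recipe has 85.05 g of granulated sugar, so the scaling factor is 226.8 ÷ 85.05 = 8/3.
bread flour: 300 g × 8/3 ÷ 127 g/cup × 16 tbsp/cup ≈ 101 tbsp
cake flour: 100 g × 8/3 ÷ 114 g/cup × 16 tbsp/cup ≈ 37 tbsp
maple syrup: (1 tbsp + 2 tsp = 5/3 tbsp) × 8/3 × 15 mL/tbsp ≈ 67 mL
all-purpose flour: 750 g × 8/3 = 2000 g
cocoa powder: 2 tbsp × 8/3 ≈ 5 tbsp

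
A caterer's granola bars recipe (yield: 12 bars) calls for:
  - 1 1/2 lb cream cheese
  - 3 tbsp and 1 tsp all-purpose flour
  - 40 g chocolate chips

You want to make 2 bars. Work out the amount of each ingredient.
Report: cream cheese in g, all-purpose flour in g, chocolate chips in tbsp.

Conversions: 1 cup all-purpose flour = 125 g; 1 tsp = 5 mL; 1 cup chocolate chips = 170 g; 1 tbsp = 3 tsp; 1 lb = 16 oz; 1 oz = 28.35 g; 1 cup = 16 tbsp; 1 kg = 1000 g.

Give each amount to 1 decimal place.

cream cheese: 113.4 g; all-purpose flour: 4.3 g; chocolate chips: 0.6 tbsp

Scaling factor: 2/12 = 1/6.
cream cheese: 1.5 lb × 1/6 × 16 oz/lb × 28.35 g/oz = 113.4 g
all-purpose flour: (3 tbsp + 1 tsp = 10/3 tbsp) × 1/6 ÷ 16 tbsp/cup × 125 g/cup ≈ 4.3 g
chocolate chips: 40 g × 1/6 ÷ 170 g/cup × 16 tbsp/cup ≈ 0.6 tbsp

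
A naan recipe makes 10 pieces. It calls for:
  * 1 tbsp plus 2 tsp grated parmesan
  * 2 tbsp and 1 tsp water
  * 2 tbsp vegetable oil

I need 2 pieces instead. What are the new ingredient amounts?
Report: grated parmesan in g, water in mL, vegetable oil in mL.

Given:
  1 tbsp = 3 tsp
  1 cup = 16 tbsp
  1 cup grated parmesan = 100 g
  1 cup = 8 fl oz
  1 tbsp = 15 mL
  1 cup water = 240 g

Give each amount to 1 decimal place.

grated parmesan: 2.1 g; water: 7.0 mL; vegetable oil: 6.0 mL

Scaling factor: 2/10 = 1/5 = 0.2.
grated parmesan: (1 tbsp + 2 tsp = 5/3 tbsp) × 1/5 ÷ 16 tbsp/cup × 100 g/cup ≈ 2.1 g
water: (2 tbsp + 1 tsp = 7/3 tbsp) × 1/5 × 15 mL/tbsp = 7.0 mL
vegetable oil: 2 tbsp × 1/5 × 15 mL/tbsp = 6.0 mL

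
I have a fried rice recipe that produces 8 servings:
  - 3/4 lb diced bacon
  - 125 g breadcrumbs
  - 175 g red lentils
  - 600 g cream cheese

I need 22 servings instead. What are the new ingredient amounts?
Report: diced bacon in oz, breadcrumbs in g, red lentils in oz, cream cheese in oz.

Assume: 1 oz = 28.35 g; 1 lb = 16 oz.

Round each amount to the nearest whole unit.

diced bacon: 33 oz; breadcrumbs: 344 g; red lentils: 17 oz; cream cheese: 58 oz

Scaling factor: 22/8 = 11/4 = 2.75.
diced bacon: 0.75 lb × 11/4 × 16 oz/lb = 33 oz
breadcrumbs: 125 g × 11/4 ≈ 344 g
red lentils: 175 g × 11/4 ÷ 28.35 g/oz ≈ 17 oz
cream cheese: 600 g × 11/4 ÷ 28.35 g/oz ≈ 58 oz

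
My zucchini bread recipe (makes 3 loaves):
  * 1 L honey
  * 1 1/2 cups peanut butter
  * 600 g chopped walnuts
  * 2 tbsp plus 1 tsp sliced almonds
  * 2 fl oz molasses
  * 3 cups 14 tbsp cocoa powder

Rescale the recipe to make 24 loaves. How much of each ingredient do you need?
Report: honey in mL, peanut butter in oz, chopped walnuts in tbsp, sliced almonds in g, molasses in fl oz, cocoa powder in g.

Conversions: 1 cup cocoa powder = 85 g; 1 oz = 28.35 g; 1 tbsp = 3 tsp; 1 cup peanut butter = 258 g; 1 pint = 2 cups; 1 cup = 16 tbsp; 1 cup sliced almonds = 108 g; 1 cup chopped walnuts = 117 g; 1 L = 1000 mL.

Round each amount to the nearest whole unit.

Scaling factor: 24/3 = 8.
honey: 1 L × 8 × 1000 mL/L = 8000 mL
peanut butter: 1.5 cup × 8 × 258 g/cup ÷ 28.35 g/oz ≈ 109 oz
chopped walnuts: 600 g × 8 ÷ 117 g/cup × 16 tbsp/cup ≈ 656 tbsp
sliced almonds: (2 tbsp + 1 tsp = 7/3 tbsp) × 8 ÷ 16 tbsp/cup × 108 g/cup = 126 g
molasses: 2 fl oz × 8 = 16 fl oz
cocoa powder: (3 cup + 14 tbsp = 3.875 cup) × 8 × 85 g/cup = 2635 g

honey: 8000 mL; peanut butter: 109 oz; chopped walnuts: 656 tbsp; sliced almonds: 126 g; molasses: 16 fl oz; cocoa powder: 2635 g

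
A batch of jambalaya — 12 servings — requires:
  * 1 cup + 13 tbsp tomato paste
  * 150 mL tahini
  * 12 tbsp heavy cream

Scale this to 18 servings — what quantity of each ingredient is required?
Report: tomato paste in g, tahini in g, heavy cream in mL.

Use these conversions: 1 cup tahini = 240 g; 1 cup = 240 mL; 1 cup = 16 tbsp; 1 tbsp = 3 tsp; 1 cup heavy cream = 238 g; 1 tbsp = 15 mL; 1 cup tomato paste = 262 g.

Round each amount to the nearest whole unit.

tomato paste: 712 g; tahini: 225 g; heavy cream: 270 mL

Scaling factor: 18/12 = 3/2 = 1.5.
tomato paste: (1 cup + 13 tbsp = 1.8125 cup) × 3/2 × 262 g/cup ≈ 712 g
tahini: 150 mL × 3/2 ÷ 240 mL/cup × 240 g/cup = 225 g
heavy cream: 12 tbsp × 3/2 × 15 mL/tbsp = 270 mL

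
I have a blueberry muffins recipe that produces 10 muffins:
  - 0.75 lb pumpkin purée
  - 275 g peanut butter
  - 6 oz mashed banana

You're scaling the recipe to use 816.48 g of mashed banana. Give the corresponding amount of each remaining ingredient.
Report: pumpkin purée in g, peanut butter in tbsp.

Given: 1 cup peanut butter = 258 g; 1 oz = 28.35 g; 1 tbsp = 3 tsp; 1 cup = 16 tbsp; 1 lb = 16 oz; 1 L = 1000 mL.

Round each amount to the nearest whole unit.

pumpkin purée: 1633 g; peanut butter: 82 tbsp

The original recipe has 170.1 g of mashed banana, so the scaling factor is 816.48 ÷ 170.1 = 24/5 = 4.8.
pumpkin purée: 0.75 lb × 24/5 × 16 oz/lb × 28.35 g/oz ≈ 1633 g
peanut butter: 275 g × 24/5 ÷ 258 g/cup × 16 tbsp/cup ≈ 82 tbsp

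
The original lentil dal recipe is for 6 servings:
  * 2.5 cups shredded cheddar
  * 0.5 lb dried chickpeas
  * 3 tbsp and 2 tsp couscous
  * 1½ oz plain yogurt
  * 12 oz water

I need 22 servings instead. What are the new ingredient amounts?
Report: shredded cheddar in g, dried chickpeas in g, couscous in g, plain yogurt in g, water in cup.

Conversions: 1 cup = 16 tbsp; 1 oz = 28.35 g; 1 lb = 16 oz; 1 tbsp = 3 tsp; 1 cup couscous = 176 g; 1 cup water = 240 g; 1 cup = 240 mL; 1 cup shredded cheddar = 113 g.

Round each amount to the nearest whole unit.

Scaling factor: 22/6 = 11/3.
shredded cheddar: 2.5 cup × 11/3 × 113 g/cup ≈ 1036 g
dried chickpeas: 0.5 lb × 11/3 × 16 oz/lb × 28.35 g/oz ≈ 832 g
couscous: (3 tbsp + 2 tsp = 11/3 tbsp) × 11/3 ÷ 16 tbsp/cup × 176 g/cup ≈ 148 g
plain yogurt: 1.5 oz × 11/3 × 28.35 g/oz ≈ 156 g
water: 12 oz × 11/3 × 28.35 g/oz ÷ 240 g/cup ≈ 5 cup

shredded cheddar: 1036 g; dried chickpeas: 832 g; couscous: 148 g; plain yogurt: 156 g; water: 5 cup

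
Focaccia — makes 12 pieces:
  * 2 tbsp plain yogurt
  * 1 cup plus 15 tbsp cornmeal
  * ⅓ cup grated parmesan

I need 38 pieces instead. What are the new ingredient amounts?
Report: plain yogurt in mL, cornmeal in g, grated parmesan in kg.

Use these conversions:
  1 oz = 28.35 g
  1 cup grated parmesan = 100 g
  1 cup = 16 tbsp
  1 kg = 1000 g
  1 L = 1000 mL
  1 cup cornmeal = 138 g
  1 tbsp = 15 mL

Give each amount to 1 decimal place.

Scaling factor: 38/12 = 19/6.
plain yogurt: 2 tbsp × 19/6 × 15 mL/tbsp = 95.0 mL
cornmeal: (1 cup + 15 tbsp = 1.9375 cup) × 19/6 × 138 g/cup ≈ 846.7 g
grated parmesan: 1/3 cup × 19/6 × 100 g/cup ÷ 1000 g/kg ≈ 0.1 kg

plain yogurt: 95.0 mL; cornmeal: 846.7 g; grated parmesan: 0.1 kg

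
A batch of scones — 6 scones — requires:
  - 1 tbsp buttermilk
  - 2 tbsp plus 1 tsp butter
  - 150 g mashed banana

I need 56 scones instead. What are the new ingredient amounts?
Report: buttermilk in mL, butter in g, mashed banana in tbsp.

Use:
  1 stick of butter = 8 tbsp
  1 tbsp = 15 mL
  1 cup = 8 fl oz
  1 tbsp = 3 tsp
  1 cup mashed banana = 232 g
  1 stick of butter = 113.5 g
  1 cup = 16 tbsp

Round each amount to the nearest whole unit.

Scaling factor: 56/6 = 28/3.
buttermilk: 1 tbsp × 28/3 × 15 mL/tbsp = 140 mL
butter: (2 tbsp + 1 tsp = 7/3 tbsp) × 28/3 ÷ 8 tbsp/stick × 113.5 g/stick ≈ 309 g
mashed banana: 150 g × 28/3 ÷ 232 g/cup × 16 tbsp/cup ≈ 97 tbsp

buttermilk: 140 mL; butter: 309 g; mashed banana: 97 tbsp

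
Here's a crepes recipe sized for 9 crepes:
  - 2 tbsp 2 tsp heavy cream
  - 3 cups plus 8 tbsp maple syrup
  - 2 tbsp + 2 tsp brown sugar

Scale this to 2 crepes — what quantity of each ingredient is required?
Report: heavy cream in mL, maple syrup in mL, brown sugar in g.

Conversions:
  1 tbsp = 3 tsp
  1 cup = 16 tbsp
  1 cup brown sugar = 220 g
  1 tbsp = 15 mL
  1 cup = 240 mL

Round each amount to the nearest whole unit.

heavy cream: 9 mL; maple syrup: 187 mL; brown sugar: 8 g

Scaling factor: 2/9.
heavy cream: (2 tbsp + 2 tsp = 8/3 tbsp) × 2/9 × 15 mL/tbsp ≈ 9 mL
maple syrup: (3 cup + 8 tbsp = 3.5 cup) × 2/9 × 240 mL/cup ≈ 187 mL
brown sugar: (2 tbsp + 2 tsp = 8/3 tbsp) × 2/9 ÷ 16 tbsp/cup × 220 g/cup ≈ 8 g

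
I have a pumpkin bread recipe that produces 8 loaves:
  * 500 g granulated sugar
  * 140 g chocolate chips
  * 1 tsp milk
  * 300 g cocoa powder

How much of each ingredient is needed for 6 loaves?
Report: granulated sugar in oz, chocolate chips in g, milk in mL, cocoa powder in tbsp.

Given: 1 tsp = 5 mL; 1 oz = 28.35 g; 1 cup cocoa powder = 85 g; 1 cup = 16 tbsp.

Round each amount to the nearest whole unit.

Scaling factor: 6/8 = 3/4 = 0.75.
granulated sugar: 500 g × 3/4 ÷ 28.35 g/oz ≈ 13 oz
chocolate chips: 140 g × 3/4 = 105 g
milk: 1 tsp × 3/4 × 5 mL/tsp ≈ 4 mL
cocoa powder: 300 g × 3/4 ÷ 85 g/cup × 16 tbsp/cup ≈ 42 tbsp

granulated sugar: 13 oz; chocolate chips: 105 g; milk: 4 mL; cocoa powder: 42 tbsp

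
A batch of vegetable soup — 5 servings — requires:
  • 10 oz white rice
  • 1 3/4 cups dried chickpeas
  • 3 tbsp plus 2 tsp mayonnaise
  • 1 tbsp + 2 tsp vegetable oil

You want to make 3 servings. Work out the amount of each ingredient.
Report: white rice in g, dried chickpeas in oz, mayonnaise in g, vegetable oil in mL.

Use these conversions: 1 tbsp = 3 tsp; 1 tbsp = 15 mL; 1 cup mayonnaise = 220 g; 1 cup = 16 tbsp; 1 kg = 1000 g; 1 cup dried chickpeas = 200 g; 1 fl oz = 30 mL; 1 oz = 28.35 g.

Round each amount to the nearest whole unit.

Scaling factor: 3/5 = 0.6.
white rice: 10 oz × 3/5 × 28.35 g/oz ≈ 170 g
dried chickpeas: 1.75 cup × 3/5 × 200 g/cup ÷ 28.35 g/oz ≈ 7 oz
mayonnaise: (3 tbsp + 2 tsp = 11/3 tbsp) × 3/5 ÷ 16 tbsp/cup × 220 g/cup ≈ 30 g
vegetable oil: (1 tbsp + 2 tsp = 5/3 tbsp) × 3/5 × 15 mL/tbsp = 15 mL

white rice: 170 g; dried chickpeas: 7 oz; mayonnaise: 30 g; vegetable oil: 15 mL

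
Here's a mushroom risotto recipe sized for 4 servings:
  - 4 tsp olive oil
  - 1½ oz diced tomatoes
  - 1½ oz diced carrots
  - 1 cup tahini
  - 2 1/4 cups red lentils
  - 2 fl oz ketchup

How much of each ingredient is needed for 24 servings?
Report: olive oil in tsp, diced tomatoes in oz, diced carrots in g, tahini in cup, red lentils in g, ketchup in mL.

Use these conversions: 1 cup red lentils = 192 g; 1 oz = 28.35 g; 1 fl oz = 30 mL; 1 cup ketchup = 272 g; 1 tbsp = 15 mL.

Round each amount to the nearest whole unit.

olive oil: 24 tsp; diced tomatoes: 9 oz; diced carrots: 255 g; tahini: 6 cup; red lentils: 2592 g; ketchup: 360 mL

Scaling factor: 24/4 = 6.
olive oil: 4 tsp × 6 = 24 tsp
diced tomatoes: 1.5 oz × 6 = 9 oz
diced carrots: 1.5 oz × 6 × 28.35 g/oz ≈ 255 g
tahini: 1 cup × 6 = 6 cup
red lentils: 2.25 cup × 6 × 192 g/cup = 2592 g
ketchup: 2 fl oz × 6 × 30 mL/fl oz = 360 mL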